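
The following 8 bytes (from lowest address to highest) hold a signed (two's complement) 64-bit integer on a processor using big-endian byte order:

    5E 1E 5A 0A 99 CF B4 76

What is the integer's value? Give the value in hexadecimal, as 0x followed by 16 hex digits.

0x5E1E5A0A99CFB476

Big-endian stores the most-significant byte at the lowest address.
The bytes are already most-significant first: 0x5E1E5A0A99CFB476.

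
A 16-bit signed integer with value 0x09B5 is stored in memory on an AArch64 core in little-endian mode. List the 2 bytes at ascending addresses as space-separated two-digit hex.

Split into bytes (most-significant first): 09 B5.
Little-endian: lowest address holds the least-significant byte.
So at ascending addresses the bytes are B5 09.

B5 09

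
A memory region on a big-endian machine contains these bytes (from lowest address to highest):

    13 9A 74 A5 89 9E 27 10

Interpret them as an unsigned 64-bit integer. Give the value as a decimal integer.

1412569687461340944

In big-endian order the high byte comes first in memory.
The bytes are already most-significant first: 0x139A74A5899E2710.
0x139A74A5899E2710 = 1412569687461340944.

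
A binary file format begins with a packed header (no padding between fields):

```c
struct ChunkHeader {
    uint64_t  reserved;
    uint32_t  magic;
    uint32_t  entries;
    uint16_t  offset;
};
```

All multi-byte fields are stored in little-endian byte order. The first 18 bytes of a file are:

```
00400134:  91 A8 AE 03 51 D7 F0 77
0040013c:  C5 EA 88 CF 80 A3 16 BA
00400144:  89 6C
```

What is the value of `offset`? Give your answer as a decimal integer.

27785

`offset` follows `reserved` (8 B), `magic` (4 B), `entries` (4 B), so it starts at offset 8 + 4 + 4 = 16 and occupies 2 bytes.
Bytes at offsets 16..17: 89 6C.
In little-endian order the low byte comes first in memory.
Reassemble most-significant byte first: 6C 89 → 0x6C89.
0x6C89 = 27785.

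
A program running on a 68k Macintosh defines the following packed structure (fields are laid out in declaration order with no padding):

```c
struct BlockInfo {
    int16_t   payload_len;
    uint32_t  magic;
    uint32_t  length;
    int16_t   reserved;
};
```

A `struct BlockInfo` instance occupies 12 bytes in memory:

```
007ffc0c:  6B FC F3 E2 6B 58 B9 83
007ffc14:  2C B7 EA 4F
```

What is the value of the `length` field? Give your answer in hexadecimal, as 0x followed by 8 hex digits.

`length` follows `payload_len` (2 B), `magic` (4 B), so it starts at offset 2 + 4 = 6 and occupies 4 bytes.
Bytes at offsets 6..9: B9 83 2C B7.
Big-endian: lowest address holds the most-significant byte.
The bytes are already most-significant first: 0xB9832CB7.

0xB9832CB7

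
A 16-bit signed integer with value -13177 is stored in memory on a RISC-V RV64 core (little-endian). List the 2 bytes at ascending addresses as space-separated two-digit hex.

Two's complement of -13177 in 16 bits: 13177 = 0x3379; invert → 0xCC86; add 1 → 0xCC87.
Split into bytes (most-significant first): CC 87.
Little-endian: lowest address holds the least-significant byte.
So at ascending addresses the bytes are 87 CC.

87 CC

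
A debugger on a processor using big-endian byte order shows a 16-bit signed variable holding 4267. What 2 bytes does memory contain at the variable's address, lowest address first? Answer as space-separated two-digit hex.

10 AB

4267 in hexadecimal, padded to 16 bits, is 0x10AB.
Split into bytes (most-significant first): 10 AB.
Big-endian stores the most-significant byte at the lowest address.
So the memory order matches the most-significant-first order: 10 AB.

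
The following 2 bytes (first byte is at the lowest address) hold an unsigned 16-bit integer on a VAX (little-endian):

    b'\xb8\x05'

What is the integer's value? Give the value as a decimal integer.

1464

Little-endian: lowest address holds the least-significant byte.
Reassemble most-significant byte first: 05 B8 → 0x05B8.
0x05B8 = 1464.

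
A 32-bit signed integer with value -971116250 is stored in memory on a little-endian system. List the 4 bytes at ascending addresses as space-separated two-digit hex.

Two's complement of -971116250 in 32 bits: 971116250 = 0x39E20EDA; invert → 0xC61DF125; add 1 → 0xC61DF126.
Split into bytes (most-significant first): C6 1D F1 26.
Little-endian stores the least-significant byte at the lowest address.
So at ascending addresses the bytes are 26 F1 1D C6.

26 F1 1D C6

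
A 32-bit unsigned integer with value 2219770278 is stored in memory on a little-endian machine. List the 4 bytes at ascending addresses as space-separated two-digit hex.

A6 01 4F 84

2219770278 in hexadecimal, padded to 32 bits, is 0x844F01A6.
Split into bytes (most-significant first): 84 4F 01 A6.
Little-endian: lowest address holds the least-significant byte.
So at ascending addresses the bytes are A6 01 4F 84.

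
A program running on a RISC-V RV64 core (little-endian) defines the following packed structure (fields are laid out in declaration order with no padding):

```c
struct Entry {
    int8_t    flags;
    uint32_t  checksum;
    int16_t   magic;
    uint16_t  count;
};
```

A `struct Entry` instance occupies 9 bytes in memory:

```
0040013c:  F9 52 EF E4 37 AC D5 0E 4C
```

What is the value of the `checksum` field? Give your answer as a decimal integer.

937750354

`checksum` follows `flags` (1 byte), so it starts at byte offset 1 and occupies 4 bytes.
Bytes at offsets 1..4: 52 EF E4 37.
Little-endian: lowest address holds the least-significant byte.
Reassemble most-significant byte first: 37 E4 EF 52 → 0x37E4EF52.
0x37E4EF52 = 937750354.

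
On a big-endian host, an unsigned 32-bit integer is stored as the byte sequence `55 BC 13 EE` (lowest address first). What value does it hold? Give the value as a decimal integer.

1438389230

In big-endian order the high byte comes first in memory.
The bytes are already most-significant first: 0x55BC13EE.
0x55BC13EE = 1438389230.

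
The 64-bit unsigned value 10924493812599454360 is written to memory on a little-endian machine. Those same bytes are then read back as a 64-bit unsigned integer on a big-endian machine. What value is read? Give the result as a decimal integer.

10924493812599454360 in 64-bit hexadecimal is 0x979B993DFAF17A98.
Stored little-endian, the bytes at ascending addresses are 98 7A F1 FA 3D 99 9B 97.
Read back as big-endian, the last byte is least significant, giving 0x987AF1FA3D999B97.
0x987AF1FA3D999B97 = 10987360298001341335.

10987360298001341335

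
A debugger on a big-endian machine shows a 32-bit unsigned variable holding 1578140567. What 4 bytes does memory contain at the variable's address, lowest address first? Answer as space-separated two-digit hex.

5E 10 83 97

1578140567 in hexadecimal, padded to 32 bits, is 0x5E108397.
Split into bytes (most-significant first): 5E 10 83 97.
Big-endian stores the most-significant byte at the lowest address.
So the memory order matches the most-significant-first order: 5E 10 83 97.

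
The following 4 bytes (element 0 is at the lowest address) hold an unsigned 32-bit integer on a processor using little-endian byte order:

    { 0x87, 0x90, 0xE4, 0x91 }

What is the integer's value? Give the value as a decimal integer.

2447675527

Little-endian: lowest address holds the least-significant byte.
Reassemble most-significant byte first: 91 E4 90 87 → 0x91E49087.
0x91E49087 = 2447675527.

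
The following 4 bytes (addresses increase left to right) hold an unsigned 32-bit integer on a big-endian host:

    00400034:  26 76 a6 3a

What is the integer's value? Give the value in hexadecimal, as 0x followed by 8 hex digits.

Big-endian stores the most-significant byte at the lowest address.
The bytes are already most-significant first: 0x2676A63A.

0x2676A63A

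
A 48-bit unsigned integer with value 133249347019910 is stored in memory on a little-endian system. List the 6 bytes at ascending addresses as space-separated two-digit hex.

86 E4 FE 87 30 79

133249347019910 in hexadecimal, padded to 48 bits, is 0x793087FEE486.
Split into bytes (most-significant first): 79 30 87 FE E4 86.
Little-endian: lowest address holds the least-significant byte.
So at ascending addresses the bytes are 86 E4 FE 87 30 79.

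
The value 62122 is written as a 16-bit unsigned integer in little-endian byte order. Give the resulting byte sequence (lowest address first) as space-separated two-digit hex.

62122 in hexadecimal, padded to 16 bits, is 0xF2AA.
Split into bytes (most-significant first): F2 AA.
Little-endian stores the least-significant byte at the lowest address.
So at ascending addresses the bytes are AA F2.

AA F2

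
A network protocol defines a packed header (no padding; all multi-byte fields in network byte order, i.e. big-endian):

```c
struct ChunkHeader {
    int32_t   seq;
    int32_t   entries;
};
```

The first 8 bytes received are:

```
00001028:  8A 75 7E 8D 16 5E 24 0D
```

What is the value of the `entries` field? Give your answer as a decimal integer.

`entries` follows `seq` (4 bytes), so it starts at byte offset 4 and occupies 4 bytes.
Bytes at offsets 4..7: 16 5E 24 0D.
Big-endian stores the most-significant byte at the lowest address.
The bytes are already most-significant first: 0x165E240D.
0x165E240D = 375268365.

375268365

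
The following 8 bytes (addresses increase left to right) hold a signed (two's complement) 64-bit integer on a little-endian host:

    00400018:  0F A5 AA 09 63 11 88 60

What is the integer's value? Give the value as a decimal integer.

6955828741535343887

Little-endian: lowest address holds the least-significant byte.
Reassemble most-significant byte first: 60 88 11 63 09 AA A5 0F → 0x6088116309AAA50F.
0x6088116309AAA50F = 6955828741535343887.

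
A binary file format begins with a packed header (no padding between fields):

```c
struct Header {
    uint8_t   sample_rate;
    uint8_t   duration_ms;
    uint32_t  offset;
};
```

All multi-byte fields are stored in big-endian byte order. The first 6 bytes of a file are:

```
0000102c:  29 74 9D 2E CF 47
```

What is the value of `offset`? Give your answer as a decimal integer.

2637090631

`offset` follows `sample_rate` (1 B), `duration_ms` (1 B), so it starts at offset 1 + 1 = 2 and occupies 4 bytes.
Bytes at offsets 2..5: 9D 2E CF 47.
In big-endian order the high byte comes first in memory.
The bytes are already most-significant first: 0x9D2ECF47.
0x9D2ECF47 = 2637090631.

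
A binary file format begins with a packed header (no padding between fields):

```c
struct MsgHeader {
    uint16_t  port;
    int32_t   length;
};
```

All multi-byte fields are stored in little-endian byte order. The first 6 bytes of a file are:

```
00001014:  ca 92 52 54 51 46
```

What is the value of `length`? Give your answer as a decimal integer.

1179735122

`length` follows `port` (2 bytes), so it starts at byte offset 2 and occupies 4 bytes.
Bytes at offsets 2..5: 52 54 51 46.
In little-endian order the low byte comes first in memory.
Reassemble most-significant byte first: 46 51 54 52 → 0x46515452.
0x46515452 = 1179735122.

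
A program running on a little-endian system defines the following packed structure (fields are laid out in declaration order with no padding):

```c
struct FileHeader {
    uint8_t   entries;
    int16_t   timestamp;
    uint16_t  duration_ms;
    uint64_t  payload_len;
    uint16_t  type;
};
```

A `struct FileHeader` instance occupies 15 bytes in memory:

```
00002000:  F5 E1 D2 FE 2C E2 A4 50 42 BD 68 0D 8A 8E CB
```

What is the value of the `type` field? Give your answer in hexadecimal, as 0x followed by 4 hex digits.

`type` follows `entries` (1 B), `timestamp` (2 B), `duration_ms` (2 B), `payload_len` (8 B), so it starts at offset 1 + 2 + 2 + 8 = 13 and occupies 2 bytes.
Bytes at offsets 13..14: 8E CB.
Little-endian: lowest address holds the least-significant byte.
Reassemble most-significant byte first: CB 8E → 0xCB8E.

0xCB8E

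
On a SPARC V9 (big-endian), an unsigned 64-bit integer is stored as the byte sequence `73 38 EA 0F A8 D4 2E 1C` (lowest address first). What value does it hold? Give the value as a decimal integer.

Big-endian: lowest address holds the most-significant byte.
The bytes are already most-significant first: 0x7338EA0FA8D42E1C.
0x7338EA0FA8D42E1C = 8302643266035396124.

8302643266035396124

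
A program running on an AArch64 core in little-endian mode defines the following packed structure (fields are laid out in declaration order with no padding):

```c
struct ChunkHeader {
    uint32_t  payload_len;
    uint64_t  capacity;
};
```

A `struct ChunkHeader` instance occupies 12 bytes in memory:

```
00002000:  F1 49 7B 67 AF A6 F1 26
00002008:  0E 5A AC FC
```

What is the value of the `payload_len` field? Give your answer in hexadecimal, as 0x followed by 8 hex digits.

0x677B49F1

`payload_len` is the first field, at byte offset 0, occupying 4 bytes.
Bytes at offsets 0..3: F1 49 7B 67.
Little-endian stores the least-significant byte at the lowest address.
Reassemble most-significant byte first: 67 7B 49 F1 → 0x677B49F1.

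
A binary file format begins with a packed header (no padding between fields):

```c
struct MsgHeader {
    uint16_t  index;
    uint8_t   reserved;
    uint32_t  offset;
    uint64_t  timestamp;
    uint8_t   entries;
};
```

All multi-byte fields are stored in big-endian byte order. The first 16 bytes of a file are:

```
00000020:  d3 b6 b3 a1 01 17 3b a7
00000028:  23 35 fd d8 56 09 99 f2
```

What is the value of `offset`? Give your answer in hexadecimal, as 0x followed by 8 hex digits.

0xA101173B

`offset` follows `index` (2 B), `reserved` (1 B), so it starts at offset 2 + 1 = 3 and occupies 4 bytes.
Bytes at offsets 3..6: A1 01 17 3B.
In big-endian order the high byte comes first in memory.
The bytes are already most-significant first: 0xA101173B.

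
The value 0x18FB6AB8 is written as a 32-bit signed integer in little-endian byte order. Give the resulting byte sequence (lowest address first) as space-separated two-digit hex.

Split into bytes (most-significant first): 18 FB 6A B8.
In little-endian order the low byte comes first in memory.
So at ascending addresses the bytes are B8 6A FB 18.

B8 6A FB 18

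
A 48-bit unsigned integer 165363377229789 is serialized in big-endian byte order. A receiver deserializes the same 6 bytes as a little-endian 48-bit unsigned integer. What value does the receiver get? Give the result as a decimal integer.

243882665797014

165363377229789 in 48-bit hexadecimal is 0x9665A95BCFDD.
Stored big-endian, the bytes at ascending addresses are 96 65 A9 5B CF DD.
Read back as little-endian, the first byte is least significant, giving 0xDDCF5BA96596.
0xDDCF5BA96596 = 243882665797014.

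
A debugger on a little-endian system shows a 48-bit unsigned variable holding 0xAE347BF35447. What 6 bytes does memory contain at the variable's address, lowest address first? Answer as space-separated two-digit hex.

Split into bytes (most-significant first): AE 34 7B F3 54 47.
In little-endian order the low byte comes first in memory.
So at ascending addresses the bytes are 47 54 F3 7B 34 AE.

47 54 F3 7B 34 AE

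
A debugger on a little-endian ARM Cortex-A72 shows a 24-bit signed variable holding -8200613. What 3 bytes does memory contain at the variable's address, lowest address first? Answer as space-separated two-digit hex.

Two's complement of -8200613 in 24 bits: 8200613 = 0x7D21A5; invert → 0x82DE5A; add 1 → 0x82DE5B.
Split into bytes (most-significant first): 82 DE 5B.
In little-endian order the low byte comes first in memory.
So at ascending addresses the bytes are 5B DE 82.

5B DE 82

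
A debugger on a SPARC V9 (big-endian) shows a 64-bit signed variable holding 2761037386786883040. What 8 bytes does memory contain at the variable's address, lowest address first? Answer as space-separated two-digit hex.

2761037386786883040 in hexadecimal, padded to 64 bits, is 0x26512CDFEB0145E0.
Split into bytes (most-significant first): 26 51 2C DF EB 01 45 E0.
In big-endian order the high byte comes first in memory.
So the memory order matches the most-significant-first order: 26 51 2C DF EB 01 45 E0.

26 51 2C DF EB 01 45 E0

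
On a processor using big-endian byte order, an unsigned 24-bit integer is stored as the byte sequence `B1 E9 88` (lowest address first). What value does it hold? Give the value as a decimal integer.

11659656

Big-endian stores the most-significant byte at the lowest address.
The bytes are already most-significant first: 0xB1E988.
0xB1E988 = 11659656.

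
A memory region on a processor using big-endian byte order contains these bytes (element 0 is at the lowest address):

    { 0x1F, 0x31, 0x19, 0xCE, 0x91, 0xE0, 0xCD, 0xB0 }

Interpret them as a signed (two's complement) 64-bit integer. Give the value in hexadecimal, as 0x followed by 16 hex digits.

Big-endian: lowest address holds the most-significant byte.
The bytes are already most-significant first: 0x1F3119CE91E0CDB0.

0x1F3119CE91E0CDB0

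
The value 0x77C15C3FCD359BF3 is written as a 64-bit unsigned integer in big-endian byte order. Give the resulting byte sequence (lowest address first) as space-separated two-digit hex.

Split into bytes (most-significant first): 77 C1 5C 3F CD 35 9B F3.
Big-endian stores the most-significant byte at the lowest address.
So the memory order matches the most-significant-first order: 77 C1 5C 3F CD 35 9B F3.

77 C1 5C 3F CD 35 9B F3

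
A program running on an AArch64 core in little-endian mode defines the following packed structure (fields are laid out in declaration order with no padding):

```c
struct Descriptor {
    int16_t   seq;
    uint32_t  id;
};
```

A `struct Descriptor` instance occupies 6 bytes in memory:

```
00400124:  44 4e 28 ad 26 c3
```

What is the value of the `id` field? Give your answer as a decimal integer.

`id` follows `seq` (2 bytes), so it starts at byte offset 2 and occupies 4 bytes.
Bytes at offsets 2..5: 28 AD 26 C3.
Little-endian stores the least-significant byte at the lowest address.
Reassemble most-significant byte first: C3 26 AD 28 → 0xC326AD28.
0xC326AD28 = 3274091816.

3274091816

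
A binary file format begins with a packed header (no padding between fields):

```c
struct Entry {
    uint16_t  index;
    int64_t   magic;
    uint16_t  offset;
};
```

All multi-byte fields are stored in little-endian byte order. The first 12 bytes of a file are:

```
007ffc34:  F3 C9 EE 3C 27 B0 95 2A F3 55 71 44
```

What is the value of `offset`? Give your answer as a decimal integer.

`offset` follows `index` (2 B), `magic` (8 B), so it starts at offset 2 + 8 = 10 and occupies 2 bytes.
Bytes at offsets 10..11: 71 44.
Little-endian: lowest address holds the least-significant byte.
Reassemble most-significant byte first: 44 71 → 0x4471.
0x4471 = 17521.

17521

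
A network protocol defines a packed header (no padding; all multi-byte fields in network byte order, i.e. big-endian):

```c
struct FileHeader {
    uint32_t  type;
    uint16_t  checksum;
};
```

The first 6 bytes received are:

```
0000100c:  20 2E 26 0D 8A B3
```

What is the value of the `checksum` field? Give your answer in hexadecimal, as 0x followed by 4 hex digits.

`checksum` follows `type` (4 bytes), so it starts at byte offset 4 and occupies 2 bytes.
Bytes at offsets 4..5: 8A B3.
Big-endian: lowest address holds the most-significant byte.
The bytes are already most-significant first: 0x8AB3.

0x8AB3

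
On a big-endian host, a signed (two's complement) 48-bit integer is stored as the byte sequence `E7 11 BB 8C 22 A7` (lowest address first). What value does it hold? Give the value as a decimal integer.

-27411629727065

In big-endian order the high byte comes first in memory.
The bytes are already most-significant first: 0xE711BB8C22A7.
Top bit is set, so as a signed 48-bit value this is 0xE711BB8C22A7 − 2^48 = -27411629727065.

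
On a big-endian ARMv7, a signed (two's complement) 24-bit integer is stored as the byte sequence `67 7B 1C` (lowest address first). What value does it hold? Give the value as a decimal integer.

6781724

In big-endian order the high byte comes first in memory.
The bytes are already most-significant first: 0x677B1C.
0x677B1C = 6781724.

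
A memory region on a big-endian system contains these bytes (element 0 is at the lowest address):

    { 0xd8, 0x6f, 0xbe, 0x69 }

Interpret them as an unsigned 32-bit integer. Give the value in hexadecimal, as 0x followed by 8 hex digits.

0xD86FBE69

In big-endian order the high byte comes first in memory.
The bytes are already most-significant first: 0xD86FBE69.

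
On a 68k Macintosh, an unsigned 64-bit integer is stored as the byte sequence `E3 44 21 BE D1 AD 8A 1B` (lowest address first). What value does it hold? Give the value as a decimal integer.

In big-endian order the high byte comes first in memory.
The bytes are already most-significant first: 0xE34421BED1AD8A1B.
0xE34421BED1AD8A1B = 16376251248471280155.

16376251248471280155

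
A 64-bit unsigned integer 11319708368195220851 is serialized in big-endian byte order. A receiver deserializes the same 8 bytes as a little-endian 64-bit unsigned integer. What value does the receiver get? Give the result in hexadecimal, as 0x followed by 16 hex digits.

11319708368195220851 in 64-bit hexadecimal is 0x9D17AEC9574AF573.
Stored big-endian, the bytes at ascending addresses are 9D 17 AE C9 57 4A F5 73.
Read back as little-endian, the first byte is least significant, giving 0x73F54A57C9AE179D.

0x73F54A57C9AE179D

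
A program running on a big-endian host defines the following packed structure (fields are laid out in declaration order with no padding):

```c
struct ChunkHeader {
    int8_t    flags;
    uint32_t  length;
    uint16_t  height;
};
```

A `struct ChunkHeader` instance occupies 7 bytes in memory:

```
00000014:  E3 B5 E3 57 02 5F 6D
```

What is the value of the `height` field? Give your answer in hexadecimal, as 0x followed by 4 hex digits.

0x5F6D

`height` follows `flags` (1 B), `length` (4 B), so it starts at offset 1 + 4 = 5 and occupies 2 bytes.
Bytes at offsets 5..6: 5F 6D.
Big-endian: lowest address holds the most-significant byte.
The bytes are already most-significant first: 0x5F6D.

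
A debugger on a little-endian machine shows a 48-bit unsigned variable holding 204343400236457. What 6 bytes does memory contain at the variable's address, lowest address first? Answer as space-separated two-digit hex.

A9 85 C8 67 D9 B9

204343400236457 in hexadecimal, padded to 48 bits, is 0xB9D967C885A9.
Split into bytes (most-significant first): B9 D9 67 C8 85 A9.
In little-endian order the low byte comes first in memory.
So at ascending addresses the bytes are A9 85 C8 67 D9 B9.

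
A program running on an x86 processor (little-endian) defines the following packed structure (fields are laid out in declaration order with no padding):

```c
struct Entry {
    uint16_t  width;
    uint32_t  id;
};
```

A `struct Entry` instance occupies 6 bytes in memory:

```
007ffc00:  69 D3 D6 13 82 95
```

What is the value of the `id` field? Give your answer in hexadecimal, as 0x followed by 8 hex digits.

0x958213D6

`id` follows `width` (2 bytes), so it starts at byte offset 2 and occupies 4 bytes.
Bytes at offsets 2..5: D6 13 82 95.
Little-endian: lowest address holds the least-significant byte.
Reassemble most-significant byte first: 95 82 13 D6 → 0x958213D6.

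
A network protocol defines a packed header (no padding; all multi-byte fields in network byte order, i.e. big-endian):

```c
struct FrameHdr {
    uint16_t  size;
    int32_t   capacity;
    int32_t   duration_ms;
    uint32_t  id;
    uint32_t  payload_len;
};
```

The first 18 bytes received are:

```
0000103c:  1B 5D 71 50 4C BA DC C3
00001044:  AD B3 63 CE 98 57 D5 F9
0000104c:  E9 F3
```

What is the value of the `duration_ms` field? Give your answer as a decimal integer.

-591155789

`duration_ms` follows `size` (2 B), `capacity` (4 B), so it starts at offset 2 + 4 = 6 and occupies 4 bytes.
Bytes at offsets 6..9: DC C3 AD B3.
In big-endian order the high byte comes first in memory.
The bytes are already most-significant first: 0xDCC3ADB3.
Top bit is set, so as a signed 32-bit value this is 0xDCC3ADB3 − 2^32 = -591155789.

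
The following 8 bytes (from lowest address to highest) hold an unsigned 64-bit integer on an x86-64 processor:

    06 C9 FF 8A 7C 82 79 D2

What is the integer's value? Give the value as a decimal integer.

15166296691566430470

In little-endian order the low byte comes first in memory.
Reassemble most-significant byte first: D2 79 82 7C 8A FF C9 06 → 0xD279827C8AFFC906.
0xD279827C8AFFC906 = 15166296691566430470.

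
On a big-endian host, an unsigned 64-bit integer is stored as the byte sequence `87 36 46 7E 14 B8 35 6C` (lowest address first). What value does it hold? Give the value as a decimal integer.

In big-endian order the high byte comes first in memory.
The bytes are already most-significant first: 0x8736467E14B8356C.
0x8736467E14B8356C = 9743052351190087020.

9743052351190087020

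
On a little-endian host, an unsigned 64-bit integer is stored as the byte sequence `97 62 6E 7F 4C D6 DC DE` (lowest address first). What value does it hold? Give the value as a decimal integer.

16058945995340145303

Little-endian: lowest address holds the least-significant byte.
Reassemble most-significant byte first: DE DC D6 4C 7F 6E 62 97 → 0xDEDCD64C7F6E6297.
0xDEDCD64C7F6E6297 = 16058945995340145303.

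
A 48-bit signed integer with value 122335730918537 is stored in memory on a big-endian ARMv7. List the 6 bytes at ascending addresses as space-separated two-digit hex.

122335730918537 in hexadecimal, padded to 48 bits, is 0x6F4381C8E489.
Split into bytes (most-significant first): 6F 43 81 C8 E4 89.
In big-endian order the high byte comes first in memory.
So the memory order matches the most-significant-first order: 6F 43 81 C8 E4 89.

6F 43 81 C8 E4 89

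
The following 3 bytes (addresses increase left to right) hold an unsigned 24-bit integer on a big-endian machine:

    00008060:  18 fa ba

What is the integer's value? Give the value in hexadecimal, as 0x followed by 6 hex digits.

0x18FABA

Big-endian stores the most-significant byte at the lowest address.
The bytes are already most-significant first: 0x18FABA.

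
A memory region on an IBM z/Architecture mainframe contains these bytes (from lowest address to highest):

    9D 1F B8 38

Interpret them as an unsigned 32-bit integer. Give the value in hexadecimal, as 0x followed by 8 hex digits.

0x9D1FB838

Big-endian: lowest address holds the most-significant byte.
The bytes are already most-significant first: 0x9D1FB838.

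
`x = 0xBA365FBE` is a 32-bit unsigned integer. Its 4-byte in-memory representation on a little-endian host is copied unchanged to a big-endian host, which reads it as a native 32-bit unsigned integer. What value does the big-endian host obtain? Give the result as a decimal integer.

3193910970

Stored little-endian, the bytes at ascending addresses are BE 5F 36 BA.
Read back as big-endian, the last byte is least significant, giving 0xBE5F36BA.
0xBE5F36BA = 3193910970.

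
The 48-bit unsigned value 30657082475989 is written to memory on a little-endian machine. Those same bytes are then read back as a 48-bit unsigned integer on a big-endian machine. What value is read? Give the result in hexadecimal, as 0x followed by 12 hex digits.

30657082475989 in 48-bit hexadecimal is 0x1BE1E882C5D5.
Stored little-endian, the bytes at ascending addresses are D5 C5 82 E8 E1 1B.
Read back as big-endian, the last byte is least significant, giving 0xD5C582E8E11B.

0xD5C582E8E11B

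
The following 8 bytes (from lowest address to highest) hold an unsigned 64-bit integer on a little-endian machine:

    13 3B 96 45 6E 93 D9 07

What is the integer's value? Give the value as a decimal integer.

Little-endian: lowest address holds the least-significant byte.
Reassemble most-significant byte first: 07 D9 93 6E 45 96 3B 13 → 0x07D9936E45963B13.
0x07D9936E45963B13 = 565645330034866963.

565645330034866963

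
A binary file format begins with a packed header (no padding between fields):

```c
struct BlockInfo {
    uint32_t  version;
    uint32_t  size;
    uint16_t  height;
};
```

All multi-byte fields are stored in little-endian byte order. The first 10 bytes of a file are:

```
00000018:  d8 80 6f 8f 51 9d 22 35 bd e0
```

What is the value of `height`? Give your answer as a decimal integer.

57533

`height` follows `version` (4 B), `size` (4 B), so it starts at offset 4 + 4 = 8 and occupies 2 bytes.
Bytes at offsets 8..9: BD E0.
Little-endian stores the least-significant byte at the lowest address.
Reassemble most-significant byte first: E0 BD → 0xE0BD.
0xE0BD = 57533.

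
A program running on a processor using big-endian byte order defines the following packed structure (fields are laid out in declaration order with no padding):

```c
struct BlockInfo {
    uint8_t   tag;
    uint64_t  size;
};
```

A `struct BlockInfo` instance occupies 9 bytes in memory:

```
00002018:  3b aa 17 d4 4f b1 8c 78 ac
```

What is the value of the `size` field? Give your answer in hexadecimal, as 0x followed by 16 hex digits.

0xAA17D44FB18C78AC

`size` follows `tag` (1 byte), so it starts at byte offset 1 and occupies 8 bytes.
Bytes at offsets 1..8: AA 17 D4 4F B1 8C 78 AC.
Big-endian: lowest address holds the most-significant byte.
The bytes are already most-significant first: 0xAA17D44FB18C78AC.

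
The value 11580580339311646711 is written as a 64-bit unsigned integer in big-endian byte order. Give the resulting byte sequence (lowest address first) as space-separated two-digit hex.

A0 B6 7C 76 49 8B 17 F7

11580580339311646711 in hexadecimal, padded to 64 bits, is 0xA0B67C76498B17F7.
Split into bytes (most-significant first): A0 B6 7C 76 49 8B 17 F7.
Big-endian: lowest address holds the most-significant byte.
So the memory order matches the most-significant-first order: A0 B6 7C 76 49 8B 17 F7.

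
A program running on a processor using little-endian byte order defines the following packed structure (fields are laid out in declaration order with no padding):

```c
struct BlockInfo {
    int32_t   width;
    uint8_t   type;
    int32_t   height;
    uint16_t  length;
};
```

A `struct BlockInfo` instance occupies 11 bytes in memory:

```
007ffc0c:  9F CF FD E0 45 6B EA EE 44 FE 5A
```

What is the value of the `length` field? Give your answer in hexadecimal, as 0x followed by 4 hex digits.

0x5AFE

`length` follows `width` (4 B), `type` (1 B), `height` (4 B), so it starts at offset 4 + 1 + 4 = 9 and occupies 2 bytes.
Bytes at offsets 9..10: FE 5A.
Little-endian: lowest address holds the least-significant byte.
Reassemble most-significant byte first: 5A FE → 0x5AFE.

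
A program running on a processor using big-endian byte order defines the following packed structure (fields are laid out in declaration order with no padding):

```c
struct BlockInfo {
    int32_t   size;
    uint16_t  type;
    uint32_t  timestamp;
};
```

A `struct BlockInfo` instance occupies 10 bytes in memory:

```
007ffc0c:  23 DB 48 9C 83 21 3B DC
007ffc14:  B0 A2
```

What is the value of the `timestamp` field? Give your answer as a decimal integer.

`timestamp` follows `size` (4 B), `type` (2 B), so it starts at offset 4 + 2 = 6 and occupies 4 bytes.
Bytes at offsets 6..9: 3B DC B0 A2.
Big-endian stores the most-significant byte at the lowest address.
The bytes are already most-significant first: 0x3BDCB0A2.
0x3BDCB0A2 = 1004318882.

1004318882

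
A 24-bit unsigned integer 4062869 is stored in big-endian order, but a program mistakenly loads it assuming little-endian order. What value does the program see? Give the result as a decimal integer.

9829949

4062869 in 24-bit hexadecimal is 0x3DFE95.
Stored big-endian, the bytes at ascending addresses are 3D FE 95.
Read back as little-endian, the first byte is least significant, giving 0x95FE3D.
0x95FE3D = 9829949.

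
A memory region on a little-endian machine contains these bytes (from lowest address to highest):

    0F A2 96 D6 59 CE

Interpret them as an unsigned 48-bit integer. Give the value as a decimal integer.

In little-endian order the low byte comes first in memory.
Reassemble most-significant byte first: CE 59 D6 96 A2 0F → 0xCE59D696A20F.
0xCE59D696A20F = 226885247607311.

226885247607311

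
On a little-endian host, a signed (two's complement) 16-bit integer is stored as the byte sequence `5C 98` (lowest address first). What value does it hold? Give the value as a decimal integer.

-26532

Little-endian stores the least-significant byte at the lowest address.
Reassemble most-significant byte first: 98 5C → 0x985C.
Top bit is set, so as a signed 16-bit value this is 0x985C − 2^16 = -26532.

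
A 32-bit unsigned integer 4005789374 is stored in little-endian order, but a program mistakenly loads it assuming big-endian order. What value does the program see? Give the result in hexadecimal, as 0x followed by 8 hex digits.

0xBE7EC3EE

4005789374 in 32-bit hexadecimal is 0xEEC37EBE.
Stored little-endian, the bytes at ascending addresses are BE 7E C3 EE.
Read back as big-endian, the last byte is least significant, giving 0xBE7EC3EE.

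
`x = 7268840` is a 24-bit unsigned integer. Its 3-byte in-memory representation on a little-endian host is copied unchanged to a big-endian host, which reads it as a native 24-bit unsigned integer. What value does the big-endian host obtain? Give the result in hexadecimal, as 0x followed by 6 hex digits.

0xE8E96E

7268840 in 24-bit hexadecimal is 0x6EE9E8.
Stored little-endian, the bytes at ascending addresses are E8 E9 6E.
Read back as big-endian, the last byte is least significant, giving 0xE8E96E.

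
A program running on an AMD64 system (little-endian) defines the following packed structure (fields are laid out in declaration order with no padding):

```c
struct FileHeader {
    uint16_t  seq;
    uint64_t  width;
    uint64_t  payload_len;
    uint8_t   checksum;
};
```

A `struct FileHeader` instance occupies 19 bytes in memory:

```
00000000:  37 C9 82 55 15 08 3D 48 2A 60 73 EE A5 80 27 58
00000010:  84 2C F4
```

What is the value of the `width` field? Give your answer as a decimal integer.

`width` follows `seq` (2 bytes), so it starts at byte offset 2 and occupies 8 bytes.
Bytes at offsets 2..9: 82 55 15 08 3D 48 2A 60.
Little-endian: lowest address holds the least-significant byte.
Reassemble most-significant byte first: 60 2A 48 3D 08 15 55 82 → 0x602A483D08155582.
0x602A483D08155582 = 6929430403628750210.

6929430403628750210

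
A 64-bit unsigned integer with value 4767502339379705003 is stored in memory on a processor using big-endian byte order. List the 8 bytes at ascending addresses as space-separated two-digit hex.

4767502339379705003 in hexadecimal, padded to 64 bits, is 0x4229921E4C9234AB.
Split into bytes (most-significant first): 42 29 92 1E 4C 92 34 AB.
Big-endian: lowest address holds the most-significant byte.
So the memory order matches the most-significant-first order: 42 29 92 1E 4C 92 34 AB.

42 29 92 1E 4C 92 34 AB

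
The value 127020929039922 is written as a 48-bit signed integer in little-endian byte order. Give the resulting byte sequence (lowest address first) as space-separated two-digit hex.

32 BE 5A 5D 86 73

127020929039922 in hexadecimal, padded to 48 bits, is 0x73865D5ABE32.
Split into bytes (most-significant first): 73 86 5D 5A BE 32.
Little-endian stores the least-significant byte at the lowest address.
So at ascending addresses the bytes are 32 BE 5A 5D 86 73.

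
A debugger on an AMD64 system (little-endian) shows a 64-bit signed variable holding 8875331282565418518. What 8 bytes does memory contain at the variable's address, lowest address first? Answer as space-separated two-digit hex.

8875331282565418518 in hexadecimal, padded to 64 bits, is 0x7B2B82C729394E16.
Split into bytes (most-significant first): 7B 2B 82 C7 29 39 4E 16.
Little-endian: lowest address holds the least-significant byte.
So at ascending addresses the bytes are 16 4E 39 29 C7 82 2B 7B.

16 4E 39 29 C7 82 2B 7B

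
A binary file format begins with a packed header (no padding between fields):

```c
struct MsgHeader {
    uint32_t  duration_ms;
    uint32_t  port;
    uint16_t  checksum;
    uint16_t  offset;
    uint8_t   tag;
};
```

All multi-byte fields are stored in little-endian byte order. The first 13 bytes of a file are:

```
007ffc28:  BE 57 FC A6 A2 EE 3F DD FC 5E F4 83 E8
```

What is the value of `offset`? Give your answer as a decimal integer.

`offset` follows `duration_ms` (4 B), `port` (4 B), `checksum` (2 B), so it starts at offset 4 + 4 + 2 = 10 and occupies 2 bytes.
Bytes at offsets 10..11: F4 83.
In little-endian order the low byte comes first in memory.
Reassemble most-significant byte first: 83 F4 → 0x83F4.
0x83F4 = 33780.

33780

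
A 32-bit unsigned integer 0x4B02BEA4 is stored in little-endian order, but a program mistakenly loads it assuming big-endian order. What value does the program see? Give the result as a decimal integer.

Stored little-endian, the bytes at ascending addresses are A4 BE 02 4B.
Read back as big-endian, the last byte is least significant, giving 0xA4BE024B.
0xA4BE024B = 2763915851.

2763915851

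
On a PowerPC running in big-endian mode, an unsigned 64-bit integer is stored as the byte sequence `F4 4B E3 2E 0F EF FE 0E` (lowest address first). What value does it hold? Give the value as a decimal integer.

17603413355483102734

In big-endian order the high byte comes first in memory.
The bytes are already most-significant first: 0xF44BE32E0FEFFE0E.
0xF44BE32E0FEFFE0E = 17603413355483102734.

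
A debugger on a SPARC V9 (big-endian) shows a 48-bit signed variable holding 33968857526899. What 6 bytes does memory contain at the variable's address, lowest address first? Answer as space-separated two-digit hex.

33968857526899 in hexadecimal, padded to 48 bits, is 0x1EE4FDAFB273.
Split into bytes (most-significant first): 1E E4 FD AF B2 73.
In big-endian order the high byte comes first in memory.
So the memory order matches the most-significant-first order: 1E E4 FD AF B2 73.

1E E4 FD AF B2 73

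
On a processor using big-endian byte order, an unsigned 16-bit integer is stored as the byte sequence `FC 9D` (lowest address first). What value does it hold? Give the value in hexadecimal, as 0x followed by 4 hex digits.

0xFC9D

In big-endian order the high byte comes first in memory.
The bytes are already most-significant first: 0xFC9D.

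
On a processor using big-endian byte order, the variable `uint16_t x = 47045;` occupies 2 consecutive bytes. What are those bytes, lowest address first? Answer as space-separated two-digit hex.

B7 C5

47045 in hexadecimal, padded to 16 bits, is 0xB7C5.
Split into bytes (most-significant first): B7 C5.
In big-endian order the high byte comes first in memory.
So the memory order matches the most-significant-first order: B7 C5.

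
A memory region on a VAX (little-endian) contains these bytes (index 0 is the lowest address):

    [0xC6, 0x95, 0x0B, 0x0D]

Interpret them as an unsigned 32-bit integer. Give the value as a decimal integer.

Little-endian: lowest address holds the least-significant byte.
Reassemble most-significant byte first: 0D 0B 95 C6 → 0x0D0B95C6.
0x0D0B95C6 = 218863046.

218863046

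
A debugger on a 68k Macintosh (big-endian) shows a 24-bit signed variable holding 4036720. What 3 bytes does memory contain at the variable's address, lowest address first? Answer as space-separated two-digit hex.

3D 98 70

4036720 in hexadecimal, padded to 24 bits, is 0x3D9870.
Split into bytes (most-significant first): 3D 98 70.
Big-endian: lowest address holds the most-significant byte.
So the memory order matches the most-significant-first order: 3D 98 70.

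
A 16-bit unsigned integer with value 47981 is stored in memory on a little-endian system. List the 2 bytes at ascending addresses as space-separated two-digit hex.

6D BB

47981 in hexadecimal, padded to 16 bits, is 0xBB6D.
Split into bytes (most-significant first): BB 6D.
Little-endian: lowest address holds the least-significant byte.
So at ascending addresses the bytes are 6D BB.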